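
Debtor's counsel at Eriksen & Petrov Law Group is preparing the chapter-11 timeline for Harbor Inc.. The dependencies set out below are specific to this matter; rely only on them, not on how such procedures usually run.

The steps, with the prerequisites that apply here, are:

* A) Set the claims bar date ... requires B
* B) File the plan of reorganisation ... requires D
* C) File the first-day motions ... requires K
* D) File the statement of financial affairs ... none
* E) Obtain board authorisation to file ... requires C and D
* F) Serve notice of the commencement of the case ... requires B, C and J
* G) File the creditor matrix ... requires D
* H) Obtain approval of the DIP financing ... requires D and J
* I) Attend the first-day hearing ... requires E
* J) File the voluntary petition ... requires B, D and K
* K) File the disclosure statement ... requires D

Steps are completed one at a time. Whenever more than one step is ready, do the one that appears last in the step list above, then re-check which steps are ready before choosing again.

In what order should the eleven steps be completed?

D, K, G, C, E, I, B, J, H, F, A

Only D has no prerequisites, so it is first.
Ready: K, G and B. K is listed later → K.
Now G, C and B have their prerequisites met. G is listed later, so G next.
C and B are both available; C is listed later → C.
Ready: E and B. E is listed later → E.
I and B are both available; I is listed later → I.
B needed D, now all done → B.
Ready: J and A. J is listed later → J.
H and F now also ready, so the ready set is {H, F, A}; H is listed later → H.
Now F and A have their prerequisites met. F is listed later, so F next.
A needed B, now all done → A.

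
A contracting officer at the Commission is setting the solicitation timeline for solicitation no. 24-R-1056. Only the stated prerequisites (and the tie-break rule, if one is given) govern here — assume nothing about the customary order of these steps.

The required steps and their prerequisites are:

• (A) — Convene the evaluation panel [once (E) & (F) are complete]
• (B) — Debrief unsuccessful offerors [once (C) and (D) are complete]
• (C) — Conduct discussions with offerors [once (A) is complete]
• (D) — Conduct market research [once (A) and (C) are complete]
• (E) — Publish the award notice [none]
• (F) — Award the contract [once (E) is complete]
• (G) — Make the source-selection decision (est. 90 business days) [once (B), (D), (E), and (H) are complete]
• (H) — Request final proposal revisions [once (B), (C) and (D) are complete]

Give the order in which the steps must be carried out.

(E) → (F) → (A) → (C) → (D) → (B) → (H) → (G)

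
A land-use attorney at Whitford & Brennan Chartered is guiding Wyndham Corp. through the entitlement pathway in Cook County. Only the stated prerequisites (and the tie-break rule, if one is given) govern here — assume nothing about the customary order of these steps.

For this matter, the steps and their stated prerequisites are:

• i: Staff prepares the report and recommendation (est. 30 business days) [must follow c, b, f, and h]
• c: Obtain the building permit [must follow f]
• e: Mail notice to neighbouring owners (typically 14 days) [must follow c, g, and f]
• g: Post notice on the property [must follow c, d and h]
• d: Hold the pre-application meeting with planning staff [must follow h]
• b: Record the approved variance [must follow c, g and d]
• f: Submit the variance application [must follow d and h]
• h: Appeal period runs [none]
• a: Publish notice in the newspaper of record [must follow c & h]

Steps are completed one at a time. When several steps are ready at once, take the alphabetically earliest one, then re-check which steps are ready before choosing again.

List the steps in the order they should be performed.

Only h has no prerequisites, so it is first.
That leaves d as the only ready step → d.
f needed d and h, now all done → f.
That leaves c as the only ready step → c.
Ready: a and g. a has the earlier label → a.
g is the only step now ready → g.
Ready: b and e. b has the earlier label → b.
Ready: e and i. e has the earlier label → e.
i is the only step now ready → i.

h d f c a g b e i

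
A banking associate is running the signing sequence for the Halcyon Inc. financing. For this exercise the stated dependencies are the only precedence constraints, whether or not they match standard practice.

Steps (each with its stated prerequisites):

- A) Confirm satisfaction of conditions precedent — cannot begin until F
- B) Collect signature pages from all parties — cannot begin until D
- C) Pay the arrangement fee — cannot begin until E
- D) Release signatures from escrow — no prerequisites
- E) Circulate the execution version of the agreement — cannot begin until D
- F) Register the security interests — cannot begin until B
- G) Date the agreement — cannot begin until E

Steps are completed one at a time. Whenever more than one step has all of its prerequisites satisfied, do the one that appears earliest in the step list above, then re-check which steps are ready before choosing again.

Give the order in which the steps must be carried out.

D B E C F A G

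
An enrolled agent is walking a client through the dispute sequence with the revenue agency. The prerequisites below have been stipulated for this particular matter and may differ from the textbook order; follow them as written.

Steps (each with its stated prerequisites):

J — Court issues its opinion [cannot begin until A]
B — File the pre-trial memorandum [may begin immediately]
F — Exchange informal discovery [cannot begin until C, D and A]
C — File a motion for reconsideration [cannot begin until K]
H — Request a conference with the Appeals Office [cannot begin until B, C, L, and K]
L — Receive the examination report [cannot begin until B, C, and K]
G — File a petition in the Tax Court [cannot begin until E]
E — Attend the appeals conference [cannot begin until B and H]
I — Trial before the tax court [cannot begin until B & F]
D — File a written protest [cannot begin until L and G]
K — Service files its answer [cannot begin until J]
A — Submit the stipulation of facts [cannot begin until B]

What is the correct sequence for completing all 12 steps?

B is the only step with nothing outstanding, so it goes first.
A is the only step now ready → A.
J needed A, now all done → J.
Next only K has its prerequisites met → K.
That leaves C as the only ready step → C.
L is the only step now ready → L.
Next only H has its prerequisites met → H.
E needed B and H, now all done → E.
G needed E, now all done → G.
D is the only step now ready → D.
F needed C, D and A, now all done → F.
I needed B and F, now all done → I.

B, A, J, K, C, L, H, E, G, D, F, I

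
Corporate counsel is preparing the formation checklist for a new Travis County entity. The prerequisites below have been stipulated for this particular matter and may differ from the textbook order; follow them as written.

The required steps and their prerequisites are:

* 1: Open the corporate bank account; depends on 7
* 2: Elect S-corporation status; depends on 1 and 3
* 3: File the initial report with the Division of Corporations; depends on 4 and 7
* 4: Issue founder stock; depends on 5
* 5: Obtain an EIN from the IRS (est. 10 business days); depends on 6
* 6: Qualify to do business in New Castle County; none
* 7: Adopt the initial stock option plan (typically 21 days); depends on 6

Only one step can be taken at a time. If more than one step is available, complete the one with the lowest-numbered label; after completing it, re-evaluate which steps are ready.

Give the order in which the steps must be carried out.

6 is the only step with nothing outstanding, so it goes first.
5 and 7 are both available; 5 has the earlier label → 5.
Ready: 4 and 7. 4 has the earlier label → 4.
7 is the only step now ready → 7.
Now 1 and 3 have their prerequisites met. 1 has the earlier label, so 1 next.
3 needed 4 and 7, now all done → 3.
2 needed 1 and 3, now all done → 2.

6 → 5 → 4 → 7 → 1 → 3 → 2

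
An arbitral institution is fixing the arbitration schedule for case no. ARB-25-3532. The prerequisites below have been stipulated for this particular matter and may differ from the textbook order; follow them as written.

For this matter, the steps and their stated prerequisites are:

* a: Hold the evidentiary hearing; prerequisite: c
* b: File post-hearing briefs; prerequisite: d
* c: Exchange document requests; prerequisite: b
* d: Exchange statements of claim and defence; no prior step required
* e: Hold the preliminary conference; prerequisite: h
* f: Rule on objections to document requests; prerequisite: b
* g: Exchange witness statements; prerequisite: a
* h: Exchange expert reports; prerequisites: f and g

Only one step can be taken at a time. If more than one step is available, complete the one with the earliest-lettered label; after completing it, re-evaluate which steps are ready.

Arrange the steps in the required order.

d has no prerequisites → d first.
That leaves b as the only ready step → b.
Ready: c and f. c has the earlier label → c.
a now also ready, so the ready set is {a, f}; a has the earlier label → a.
g now also ready, so the ready set is {f, g}; f has the earlier label → f.
g is the only step now ready → g.
h needed f and g, now all done → h.
That leaves e as the only ready step → e.

d, b, c, a, f, g, h, e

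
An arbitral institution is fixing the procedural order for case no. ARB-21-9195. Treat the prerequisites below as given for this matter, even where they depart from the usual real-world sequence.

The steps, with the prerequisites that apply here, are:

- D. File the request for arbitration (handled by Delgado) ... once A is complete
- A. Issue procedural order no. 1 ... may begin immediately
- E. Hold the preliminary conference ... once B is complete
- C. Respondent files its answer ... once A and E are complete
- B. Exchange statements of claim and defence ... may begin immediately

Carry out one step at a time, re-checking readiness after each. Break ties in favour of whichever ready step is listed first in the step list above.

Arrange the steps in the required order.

A D B E C

A and B have no prerequisites; A is listed earlier, so A is first.
D now also ready, so the ready set is {D, B}; D is listed earlier → D.
B is the only step now ready → B.
E needed B, now all done → E.
C needed A and E, now all done → C.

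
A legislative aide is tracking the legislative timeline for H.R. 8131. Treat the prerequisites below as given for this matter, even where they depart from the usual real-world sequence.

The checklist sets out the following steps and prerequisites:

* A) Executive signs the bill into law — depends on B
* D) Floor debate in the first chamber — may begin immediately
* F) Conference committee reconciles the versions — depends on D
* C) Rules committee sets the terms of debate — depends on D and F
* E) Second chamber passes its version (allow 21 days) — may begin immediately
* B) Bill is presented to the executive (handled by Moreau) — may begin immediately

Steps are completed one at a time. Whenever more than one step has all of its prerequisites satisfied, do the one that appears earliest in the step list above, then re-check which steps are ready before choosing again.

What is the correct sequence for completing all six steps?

D, F, C, E, B, A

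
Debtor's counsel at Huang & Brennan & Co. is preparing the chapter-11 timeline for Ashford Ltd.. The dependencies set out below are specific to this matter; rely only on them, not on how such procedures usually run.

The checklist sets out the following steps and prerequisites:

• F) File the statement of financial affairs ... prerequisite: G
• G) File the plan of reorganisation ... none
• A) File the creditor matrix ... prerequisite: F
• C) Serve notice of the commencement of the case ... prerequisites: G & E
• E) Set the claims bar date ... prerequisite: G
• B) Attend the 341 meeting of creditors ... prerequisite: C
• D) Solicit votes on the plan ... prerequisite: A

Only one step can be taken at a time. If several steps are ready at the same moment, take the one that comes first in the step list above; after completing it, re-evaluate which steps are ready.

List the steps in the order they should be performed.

G has no prerequisites → G first.
Ready: F and E. F is listed earlier → F.
A now also ready, so the ready set is {A, E}; A is listed earlier → A.
D now also ready, so the ready set is {E, D}; E is listed earlier → E.
Ready: C and D. C is listed earlier → C.
B now also ready, so the ready set is {B, D}; B is listed earlier → B.
D needed A, now all done → D.

G, F, A, E, C, B, D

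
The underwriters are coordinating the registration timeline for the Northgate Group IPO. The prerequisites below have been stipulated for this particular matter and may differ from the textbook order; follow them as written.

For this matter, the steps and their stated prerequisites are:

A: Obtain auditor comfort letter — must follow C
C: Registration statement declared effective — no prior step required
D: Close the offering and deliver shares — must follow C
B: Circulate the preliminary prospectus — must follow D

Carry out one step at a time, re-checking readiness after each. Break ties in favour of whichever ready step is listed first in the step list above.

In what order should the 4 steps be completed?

Only C has no prerequisites, so it is first.
Ready: A and D. A is listed earlier → A.
Next only D has its prerequisites met → D.
B is the only step now ready → B.

C, A, D, B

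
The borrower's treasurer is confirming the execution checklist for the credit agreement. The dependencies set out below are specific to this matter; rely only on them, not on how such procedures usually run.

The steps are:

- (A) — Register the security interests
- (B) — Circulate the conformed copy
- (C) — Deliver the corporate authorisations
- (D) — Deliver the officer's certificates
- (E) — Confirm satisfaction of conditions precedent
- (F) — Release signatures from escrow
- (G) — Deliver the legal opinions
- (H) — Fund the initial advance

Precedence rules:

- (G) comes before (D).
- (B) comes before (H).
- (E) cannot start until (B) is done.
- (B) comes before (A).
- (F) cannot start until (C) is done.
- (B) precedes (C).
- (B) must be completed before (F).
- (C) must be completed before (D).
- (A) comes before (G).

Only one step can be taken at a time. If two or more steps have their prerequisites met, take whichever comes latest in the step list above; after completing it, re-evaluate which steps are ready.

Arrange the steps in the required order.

(B) is the only step with nothing outstanding, so it goes first.
Ready: (H), (E), (C) and (A). (H) is listed later → (H).
Now (E), (C) and (A) have their prerequisites met. (E) is listed later, so (E) next.
(C) and (A) are both available; (C) is listed later → (C).
(F) and (A) are both available; (F) is listed later → (F).
That leaves (A) as the only ready step → (A).
(G) is the only step now ready → (G).
(D) needed (G) and (C), now all done → (D).

(B) (H) (E) (C) (F) (A) (G) (D)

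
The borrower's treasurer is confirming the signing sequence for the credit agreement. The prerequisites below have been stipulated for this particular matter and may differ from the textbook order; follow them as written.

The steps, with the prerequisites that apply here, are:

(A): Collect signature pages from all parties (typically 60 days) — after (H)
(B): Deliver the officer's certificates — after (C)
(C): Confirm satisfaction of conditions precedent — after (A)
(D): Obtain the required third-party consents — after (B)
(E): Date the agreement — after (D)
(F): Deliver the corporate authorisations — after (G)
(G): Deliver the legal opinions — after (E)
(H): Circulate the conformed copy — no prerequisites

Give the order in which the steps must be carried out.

(H), (A), (C), (B), (D), (E), (G), (F)

Only (H) has no prerequisites, so it is first.
Next only (A) has its prerequisites met → (A).
Next only (C) has its prerequisites met → (C).
(B) is the only step now ready → (B).
(D) needed (B), now all done → (D).
(E) needed (D), now all done → (E).
(G) needed (E), now all done → (G).
Next only (F) has its prerequisites met → (F).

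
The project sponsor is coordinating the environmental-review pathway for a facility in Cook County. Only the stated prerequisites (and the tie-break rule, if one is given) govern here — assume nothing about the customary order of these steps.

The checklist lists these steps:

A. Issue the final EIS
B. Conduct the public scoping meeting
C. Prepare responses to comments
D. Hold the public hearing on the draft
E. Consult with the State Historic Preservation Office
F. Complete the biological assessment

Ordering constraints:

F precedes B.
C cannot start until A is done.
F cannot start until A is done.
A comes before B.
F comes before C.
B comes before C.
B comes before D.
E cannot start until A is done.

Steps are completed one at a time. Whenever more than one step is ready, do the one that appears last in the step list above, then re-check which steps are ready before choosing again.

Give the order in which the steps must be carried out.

A F E B D C

Only A has no prerequisites, so it is first.
F and E are both available; F is listed later → F.
B now also ready, so the ready set is {E, B}; E is listed later → E.
B needed F and A, now all done → B.
D and C are both available; D is listed later → D.
C needed F, B and A, now all done → C.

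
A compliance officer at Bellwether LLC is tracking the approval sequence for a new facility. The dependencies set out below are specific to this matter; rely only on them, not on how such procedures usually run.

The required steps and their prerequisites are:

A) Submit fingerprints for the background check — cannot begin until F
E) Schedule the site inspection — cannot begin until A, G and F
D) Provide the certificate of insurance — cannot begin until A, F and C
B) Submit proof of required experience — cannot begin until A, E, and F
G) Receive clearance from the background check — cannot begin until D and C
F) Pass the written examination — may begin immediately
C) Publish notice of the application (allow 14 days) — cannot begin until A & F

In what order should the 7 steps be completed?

F, A, C, D, G, E, B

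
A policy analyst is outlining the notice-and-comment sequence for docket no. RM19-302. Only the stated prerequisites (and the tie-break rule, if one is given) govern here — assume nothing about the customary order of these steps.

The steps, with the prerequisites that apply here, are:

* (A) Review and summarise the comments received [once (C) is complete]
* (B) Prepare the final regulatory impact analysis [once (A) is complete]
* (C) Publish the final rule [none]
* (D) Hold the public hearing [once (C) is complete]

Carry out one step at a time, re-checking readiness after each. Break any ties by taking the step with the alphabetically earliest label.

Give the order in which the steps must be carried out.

(C), (A), (B), (D)

Only (C) has no prerequisites, so it is first.
(A) and (D) are both available; (A) has the earlier label → (A).
Ready: (B) and (D). (B) has the earlier label → (B).
(D) needed (C), now all done → (D).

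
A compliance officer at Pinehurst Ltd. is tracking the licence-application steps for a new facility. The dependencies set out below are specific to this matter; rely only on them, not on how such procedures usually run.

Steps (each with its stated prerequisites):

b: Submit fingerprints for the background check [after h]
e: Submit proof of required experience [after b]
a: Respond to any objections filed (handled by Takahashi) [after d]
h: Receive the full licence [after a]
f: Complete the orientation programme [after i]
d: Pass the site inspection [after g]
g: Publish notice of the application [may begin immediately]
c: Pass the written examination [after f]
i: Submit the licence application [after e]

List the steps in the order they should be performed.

g has no prerequisites → g first.
d needed g, now all done → d.
a needed d, now all done → a.
h needed a, now all done → h.
b is the only step now ready → b.
e needed b, now all done → e.
i needed e, now all done → i.
f needed i, now all done → f.
c needed f, now all done → c.

g, d, a, h, b, e, i, f, c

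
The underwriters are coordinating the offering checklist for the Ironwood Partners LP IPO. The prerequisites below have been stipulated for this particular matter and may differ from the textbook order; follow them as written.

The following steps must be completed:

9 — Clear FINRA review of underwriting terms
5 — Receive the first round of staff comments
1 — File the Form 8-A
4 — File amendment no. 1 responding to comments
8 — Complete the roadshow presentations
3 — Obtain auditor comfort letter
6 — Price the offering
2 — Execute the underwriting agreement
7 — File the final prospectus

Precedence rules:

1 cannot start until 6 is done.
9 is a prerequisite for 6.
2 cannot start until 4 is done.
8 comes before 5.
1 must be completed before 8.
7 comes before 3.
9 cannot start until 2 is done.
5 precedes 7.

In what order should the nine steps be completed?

4 has no prerequisites → 4 first.
2 is the only step now ready → 2.
9 needed 2, now all done → 9.
6 needed 9, now all done → 6.
Next only 1 has its prerequisites met → 1.
That leaves 8 as the only ready step → 8.
That leaves 5 as the only ready step → 5.
7 is the only step now ready → 7.
That leaves 3 as the only ready step → 3.

4 → 2 → 9 → 6 → 1 → 8 → 5 → 7 → 3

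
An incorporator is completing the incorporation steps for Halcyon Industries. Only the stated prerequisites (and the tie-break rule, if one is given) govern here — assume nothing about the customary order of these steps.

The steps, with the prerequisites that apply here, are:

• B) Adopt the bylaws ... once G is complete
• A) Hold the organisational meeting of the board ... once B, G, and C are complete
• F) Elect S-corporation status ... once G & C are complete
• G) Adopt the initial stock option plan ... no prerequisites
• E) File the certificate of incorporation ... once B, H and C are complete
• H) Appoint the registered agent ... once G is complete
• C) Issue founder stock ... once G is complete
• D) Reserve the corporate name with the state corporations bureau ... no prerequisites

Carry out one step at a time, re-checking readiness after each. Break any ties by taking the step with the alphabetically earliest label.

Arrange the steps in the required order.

D, G, B, C, A, F, H, E

Nothing is required for D and G. D has the earlier label → D first.
That leaves G as the only ready step → G.
Ready: B, C and H. B has the earlier label → B.
Ready: C and H. C has the earlier label → C.
Ready: A, F and H. A has the earlier label → A.
F and H are both available; F has the earlier label → F.
That leaves H as the only ready step → H.
E is the only step now ready → E.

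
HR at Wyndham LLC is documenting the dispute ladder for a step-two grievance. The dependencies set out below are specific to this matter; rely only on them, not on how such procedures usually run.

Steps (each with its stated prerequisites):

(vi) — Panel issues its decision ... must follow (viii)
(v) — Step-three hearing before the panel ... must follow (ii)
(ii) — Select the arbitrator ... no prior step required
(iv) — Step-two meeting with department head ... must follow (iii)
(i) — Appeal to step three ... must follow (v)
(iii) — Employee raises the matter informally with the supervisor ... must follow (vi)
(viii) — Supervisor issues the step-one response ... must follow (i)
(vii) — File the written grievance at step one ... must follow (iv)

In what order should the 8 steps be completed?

(ii) → (v) → (i) → (viii) → (vi) → (iii) → (iv) → (vii)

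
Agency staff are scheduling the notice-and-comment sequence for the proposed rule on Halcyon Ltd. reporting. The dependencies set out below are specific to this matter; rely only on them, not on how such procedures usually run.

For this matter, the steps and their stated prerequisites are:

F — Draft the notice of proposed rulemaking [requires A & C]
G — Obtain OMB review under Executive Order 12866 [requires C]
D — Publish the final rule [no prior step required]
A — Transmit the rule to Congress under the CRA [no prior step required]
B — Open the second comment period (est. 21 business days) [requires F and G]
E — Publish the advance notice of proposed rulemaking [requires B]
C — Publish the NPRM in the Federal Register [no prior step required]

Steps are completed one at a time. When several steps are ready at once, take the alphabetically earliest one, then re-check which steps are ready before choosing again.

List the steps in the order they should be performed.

A → C → D → F → G → B → E

A, C and D have no prerequisites; A has the earlier label, so A is first.
C and D are both available; C has the earlier label → C.
Ready: D, F and G. D has the earlier label → D.
Now F and G have their prerequisites met. F has the earlier label, so F next.
G is the only step now ready → G.
Next only B has its prerequisites met → B.
E is the only step now ready → E.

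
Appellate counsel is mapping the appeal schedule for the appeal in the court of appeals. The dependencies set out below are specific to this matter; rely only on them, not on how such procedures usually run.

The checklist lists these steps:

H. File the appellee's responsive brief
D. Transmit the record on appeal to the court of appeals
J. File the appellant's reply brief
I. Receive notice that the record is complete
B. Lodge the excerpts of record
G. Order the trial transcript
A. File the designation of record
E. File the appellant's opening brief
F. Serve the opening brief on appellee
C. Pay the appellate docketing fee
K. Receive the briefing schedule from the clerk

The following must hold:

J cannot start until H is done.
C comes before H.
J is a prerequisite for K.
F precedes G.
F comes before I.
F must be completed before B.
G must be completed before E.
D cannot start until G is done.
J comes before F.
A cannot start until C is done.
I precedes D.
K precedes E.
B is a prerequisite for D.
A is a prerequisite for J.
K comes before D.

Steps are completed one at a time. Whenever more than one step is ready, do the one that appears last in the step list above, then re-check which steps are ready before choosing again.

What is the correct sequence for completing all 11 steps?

C is the only step with nothing outstanding, so it goes first.
Now A and H have their prerequisites met. A is listed later, so A next.
That leaves H as the only ready step → H.
J needed A and H, now all done → J.
K and F are both available; K is listed later → K.
F is the only step now ready → F.
Ready: G, B and I. G is listed later → G.
Ready: E, B and I. E is listed later → E.
Now B and I have their prerequisites met. B is listed later, so B next.
I needed F, now all done → I.
D needed K, G, B and I, now all done → D.

C A H J K F G E B I D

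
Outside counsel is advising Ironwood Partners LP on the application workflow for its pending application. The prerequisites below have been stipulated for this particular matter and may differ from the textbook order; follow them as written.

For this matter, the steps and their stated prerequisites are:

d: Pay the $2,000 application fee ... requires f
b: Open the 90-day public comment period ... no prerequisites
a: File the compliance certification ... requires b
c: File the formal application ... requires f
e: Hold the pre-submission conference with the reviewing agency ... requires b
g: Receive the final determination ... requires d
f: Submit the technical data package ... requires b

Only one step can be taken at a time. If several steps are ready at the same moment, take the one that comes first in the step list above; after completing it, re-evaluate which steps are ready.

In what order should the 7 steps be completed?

b, a, e, f, d, c, g

b is the only step with nothing outstanding, so it goes first.
Ready: a, e and f. a is listed earlier → a.
Ready: e and f. e is listed earlier → e.
f is the only step now ready → f.
Ready: d and c. d is listed earlier → d.
g now also ready, so the ready set is {c, g}; c is listed earlier → c.
g needed d, now all done → g.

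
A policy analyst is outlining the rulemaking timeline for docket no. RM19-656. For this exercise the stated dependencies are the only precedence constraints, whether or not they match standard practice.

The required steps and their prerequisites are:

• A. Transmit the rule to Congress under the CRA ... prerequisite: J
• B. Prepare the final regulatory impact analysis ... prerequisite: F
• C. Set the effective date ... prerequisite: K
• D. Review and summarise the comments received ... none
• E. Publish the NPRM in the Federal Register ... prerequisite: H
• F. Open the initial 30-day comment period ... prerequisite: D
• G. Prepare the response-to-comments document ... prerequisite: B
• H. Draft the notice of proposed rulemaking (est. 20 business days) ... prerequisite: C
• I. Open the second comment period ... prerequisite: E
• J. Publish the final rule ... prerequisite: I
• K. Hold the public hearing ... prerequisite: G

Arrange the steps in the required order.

D, F, B, G, K, C, H, E, I, J, A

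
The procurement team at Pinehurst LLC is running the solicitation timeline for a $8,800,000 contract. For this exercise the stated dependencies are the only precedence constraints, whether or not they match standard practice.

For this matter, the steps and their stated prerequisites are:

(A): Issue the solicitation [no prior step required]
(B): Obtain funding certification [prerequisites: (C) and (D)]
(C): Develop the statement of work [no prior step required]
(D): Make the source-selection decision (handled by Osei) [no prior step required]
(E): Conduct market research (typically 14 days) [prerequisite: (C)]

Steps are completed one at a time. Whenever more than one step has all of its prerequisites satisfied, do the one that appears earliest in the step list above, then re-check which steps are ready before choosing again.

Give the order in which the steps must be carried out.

(A), (C), (D), (B), (E)

(A), (C) and (D) have no prerequisites; (A) is listed earlier, so (A) is first.
Ready: (C) and (D). (C) is listed earlier → (C).
(E) now also ready, so the ready set is {(D), (E)}; (D) is listed earlier → (D).
Now (B) and (E) have their prerequisites met. (B) is listed earlier, so (B) next.
(E) needed (C), now all done → (E).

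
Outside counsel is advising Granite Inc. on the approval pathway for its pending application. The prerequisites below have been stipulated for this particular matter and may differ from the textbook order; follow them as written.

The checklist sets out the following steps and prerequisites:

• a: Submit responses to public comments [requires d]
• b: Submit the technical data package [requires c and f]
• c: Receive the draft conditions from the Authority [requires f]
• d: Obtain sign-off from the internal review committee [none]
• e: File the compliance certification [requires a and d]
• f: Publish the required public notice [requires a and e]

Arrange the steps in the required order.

d, a, e, f, c, b

d is the only step with nothing outstanding, so it goes first.
a needed d, now all done → a.
e needed a and d, now all done → e.
f is the only step now ready → f.
c needed f, now all done → c.
b needed c and f, now all done → b.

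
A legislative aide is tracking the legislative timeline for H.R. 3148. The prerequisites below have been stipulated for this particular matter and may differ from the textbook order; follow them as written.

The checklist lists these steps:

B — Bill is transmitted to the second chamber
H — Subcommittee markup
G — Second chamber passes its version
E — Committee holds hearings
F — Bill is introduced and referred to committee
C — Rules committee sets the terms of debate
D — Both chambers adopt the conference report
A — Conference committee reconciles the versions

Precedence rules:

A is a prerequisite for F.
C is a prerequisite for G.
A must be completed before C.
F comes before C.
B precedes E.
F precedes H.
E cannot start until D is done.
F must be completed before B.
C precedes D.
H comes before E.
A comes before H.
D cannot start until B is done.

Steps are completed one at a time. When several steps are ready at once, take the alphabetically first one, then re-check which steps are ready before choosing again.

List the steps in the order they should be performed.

Only A has no prerequisites, so it is first.
F is the only step now ready → F.
Now B, C and H have their prerequisites met. B has the earlier label, so B next.
C and H are both available; C has the earlier label → C.
D and G now also ready, so the ready set is {D, G, H}; D has the earlier label → D.
Now G and H have their prerequisites met. G has the earlier label, so G next.
Next only H has its prerequisites met → H.
E needed B, D and H, now all done → E.

A, F, B, C, D, G, H, E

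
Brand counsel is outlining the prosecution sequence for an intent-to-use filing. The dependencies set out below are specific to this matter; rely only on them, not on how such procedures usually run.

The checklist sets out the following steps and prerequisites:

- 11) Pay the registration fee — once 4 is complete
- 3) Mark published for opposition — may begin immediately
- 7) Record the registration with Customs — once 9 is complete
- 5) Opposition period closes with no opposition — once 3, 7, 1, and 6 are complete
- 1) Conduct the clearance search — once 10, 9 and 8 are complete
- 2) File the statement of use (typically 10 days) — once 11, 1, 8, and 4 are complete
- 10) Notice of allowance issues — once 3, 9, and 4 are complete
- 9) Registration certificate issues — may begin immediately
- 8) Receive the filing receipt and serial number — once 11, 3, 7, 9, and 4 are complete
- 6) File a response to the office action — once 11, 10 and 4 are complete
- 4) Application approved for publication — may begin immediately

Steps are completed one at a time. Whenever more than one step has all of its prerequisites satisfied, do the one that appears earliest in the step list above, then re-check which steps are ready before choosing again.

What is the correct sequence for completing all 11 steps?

3 9 7 4 11 10 8 1 2 6 5

Nothing is required for 3, 9 and 4. 3 is listed earlier → 3 first.
Now 9 and 4 have their prerequisites met. 9 is listed earlier, so 9 next.
7 now also ready, so the ready set is {7, 4}; 7 is listed earlier → 7.
4 is the only step now ready → 4.
11 and 10 are both available; 11 is listed earlier → 11.
10 and 8 are both available; 10 is listed earlier → 10.
6 now also ready, so the ready set is {8, 6}; 8 is listed earlier → 8.
1 now also ready, so the ready set is {1, 6}; 1 is listed earlier → 1.
2 and 6 are both available; 2 is listed earlier → 2.
Next only 6 has its prerequisites met → 6.
5 needed 3, 7, 1 and 6, now all done → 5.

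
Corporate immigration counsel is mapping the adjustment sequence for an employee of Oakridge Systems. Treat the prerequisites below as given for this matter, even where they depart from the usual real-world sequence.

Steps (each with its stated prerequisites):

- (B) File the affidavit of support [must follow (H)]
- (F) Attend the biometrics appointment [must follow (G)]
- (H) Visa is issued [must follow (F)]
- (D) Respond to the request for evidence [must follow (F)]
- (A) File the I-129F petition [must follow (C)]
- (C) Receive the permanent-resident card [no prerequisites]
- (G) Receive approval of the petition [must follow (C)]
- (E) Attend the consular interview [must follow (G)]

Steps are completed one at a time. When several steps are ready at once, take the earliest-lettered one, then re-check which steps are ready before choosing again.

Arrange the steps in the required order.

(C) is the only step with nothing outstanding, so it goes first.
Ready: (A) and (G). (A) has the earlier label → (A).
(G) needed (C), now all done → (G).
Ready: (E) and (F). (E) has the earlier label → (E).
(F) needed (G), now all done → (F).
Now (D) and (H) have their prerequisites met. (D) has the earlier label, so (D) next.
(H) needed (F), now all done → (H).
(B) is the only step now ready → (B).

(C) → (A) → (G) → (E) → (F) → (D) → (H) → (B)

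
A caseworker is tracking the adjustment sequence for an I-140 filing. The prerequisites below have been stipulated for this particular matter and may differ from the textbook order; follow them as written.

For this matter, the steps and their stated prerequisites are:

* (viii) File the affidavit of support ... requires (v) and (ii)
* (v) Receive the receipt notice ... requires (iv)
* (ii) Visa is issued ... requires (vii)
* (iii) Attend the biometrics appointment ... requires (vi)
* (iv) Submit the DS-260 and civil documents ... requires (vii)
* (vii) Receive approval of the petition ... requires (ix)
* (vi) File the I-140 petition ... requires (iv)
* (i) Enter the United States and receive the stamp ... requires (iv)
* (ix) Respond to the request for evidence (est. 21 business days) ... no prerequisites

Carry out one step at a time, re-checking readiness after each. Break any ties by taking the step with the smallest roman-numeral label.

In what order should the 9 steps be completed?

(ix), (vii), (ii), (iv), (i), (v), (vi), (iii), (viii)

(ix) is the only step with nothing outstanding, so it goes first.
That leaves (vii) as the only ready step → (vii).
(ii) and (iv) are both available; (ii) has the earlier label → (ii).
(iv) is the only step now ready → (iv).
Now (i), (v) and (vi) have their prerequisites met. (i) has the earlier label, so (i) next.
Now (v) and (vi) have their prerequisites met. (v) has the earlier label, so (v) next.
(viii) now also ready, so the ready set is {(vi), (viii)}; (vi) has the earlier label → (vi).
Ready: (iii) and (viii). (iii) has the earlier label → (iii).
Next only (viii) has its prerequisites met → (viii).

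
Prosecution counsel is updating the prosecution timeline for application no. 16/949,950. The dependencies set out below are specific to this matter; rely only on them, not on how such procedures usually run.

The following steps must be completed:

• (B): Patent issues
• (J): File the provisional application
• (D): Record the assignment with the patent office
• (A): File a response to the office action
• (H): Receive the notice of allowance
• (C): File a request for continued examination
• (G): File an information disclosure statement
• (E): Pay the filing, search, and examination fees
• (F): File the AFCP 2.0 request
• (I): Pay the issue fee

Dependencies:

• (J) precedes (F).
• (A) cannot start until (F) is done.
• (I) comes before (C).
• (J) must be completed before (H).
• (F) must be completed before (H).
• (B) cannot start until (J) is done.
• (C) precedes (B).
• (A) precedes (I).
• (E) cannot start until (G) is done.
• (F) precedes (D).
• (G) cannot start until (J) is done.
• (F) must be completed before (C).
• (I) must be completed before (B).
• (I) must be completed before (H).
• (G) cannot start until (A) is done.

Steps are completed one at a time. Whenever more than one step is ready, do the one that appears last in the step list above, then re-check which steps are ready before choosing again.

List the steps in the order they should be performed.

(J), (F), (A), (I), (G), (E), (C), (H), (D), (B)

(J) is the only step with nothing outstanding, so it goes first.
(F) is the only step now ready → (F).
(A) and (D) are both available; (A) is listed later → (A).
Now (I), (G) and (D) have their prerequisites met. (I) is listed later, so (I) next.
(C) and (H) now also ready, so the ready set is {(G), (C), (H), (D)}; (G) is listed later → (G).
Now (E), (C), (H) and (D) have their prerequisites met. (E) is listed later, so (E) next.
Ready: (C), (H) and (D). (C) is listed later → (C).
(B) now also ready, so the ready set is {(H), (D), (B)}; (H) is listed later → (H).
(D) and (B) are both available; (D) is listed later → (D).
(B) is the only step now ready → (B).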